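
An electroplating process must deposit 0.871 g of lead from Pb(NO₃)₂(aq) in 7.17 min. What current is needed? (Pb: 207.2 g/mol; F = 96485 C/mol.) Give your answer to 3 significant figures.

n(Pb) = 0.871 / 207.2 = 0.004204 mol
Pb²⁺ + 2e⁻ → Pb, so n(e⁻) = 2 × 0.004204 = 0.008408 mol
Q = 0.008408 × 96485 = 811.2 C
I = Q / t = 811.2 / 430.2 s = 1.89 A

1.89 A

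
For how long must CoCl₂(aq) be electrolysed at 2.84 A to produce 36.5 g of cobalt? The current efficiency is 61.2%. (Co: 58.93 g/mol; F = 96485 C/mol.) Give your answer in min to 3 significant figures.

1150 min

n(Co) = 36.5 / 58.93 = 0.6194 mol
Co²⁺ + 2e⁻ → Co, so n(e⁻) = 2 × 0.6194 = 1.239 mol
Q = 1.239 × 96485 / 0.612 = 1.953×10^5 C
t = Q / I = 1.953×10^5 / 2.84 = 68770 s = 1150 min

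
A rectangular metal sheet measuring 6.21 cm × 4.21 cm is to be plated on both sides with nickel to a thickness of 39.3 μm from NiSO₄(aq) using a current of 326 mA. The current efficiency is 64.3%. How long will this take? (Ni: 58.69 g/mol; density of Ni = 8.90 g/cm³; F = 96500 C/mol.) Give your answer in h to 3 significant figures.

Plated area = 2 × 6.21 × 4.21 = 52.29 cm²
Volume = 52.29 × 39.3×10⁻⁴ cm = 0.2055 cm³
m(Ni) = 0.2055 × 8.90 = 1.829 g
n(Ni) = 1.829 / 58.69 = 0.03116 mol; n(e⁻) = 2 × 0.03116 = 0.06232 mol
Q = 0.06232 × 96500 / 0.643 = 9353 C
t = 9353 / 0.326 = 28690 s = 7.97 h

7.97 h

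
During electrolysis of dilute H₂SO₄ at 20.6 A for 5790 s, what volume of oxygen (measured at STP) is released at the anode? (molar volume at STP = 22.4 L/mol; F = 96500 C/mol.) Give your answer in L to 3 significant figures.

6.92 L

Q = 20.6 A × 5790 s = 1.193×10^5 C
Moles of electrons = 1.193×10^5 / 96500 = 1.236 mol
2H₂O → O₂ + 4H⁺ + 4e⁻, so n(O₂) = 1.236 / 4 = 0.3090 mol
V = 0.3090 × 22.4 = 6.922 L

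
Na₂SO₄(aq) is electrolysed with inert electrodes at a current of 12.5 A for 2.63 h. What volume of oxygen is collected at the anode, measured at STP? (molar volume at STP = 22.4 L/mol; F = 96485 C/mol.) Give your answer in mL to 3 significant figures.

Q = It = 12.5 × 9468 = 1.184×10^5 C
n(e⁻) = Q/F = 1.184×10^5/96485 = 1.227 mol
2H₂O → O₂ + 4H⁺ + 4e⁻, so n(O₂) = 1.227 / 4 = 0.3068 mol
V = 0.3068 × 22.4 = 6.872 L
= 6870 mL

6870 mL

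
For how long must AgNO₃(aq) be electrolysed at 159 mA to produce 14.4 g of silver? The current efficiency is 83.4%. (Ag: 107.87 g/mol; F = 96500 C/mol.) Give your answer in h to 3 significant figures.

27.0 h

n(Ag) = 14.4 / 107.87 = 0.1335 mol
Ag⁺ + e⁻ → Ag, so n(e⁻) = 0.1335 mol
Q = 0.1335 × 96500 / 0.834 = 15450 C
t = Q / I = 15450 / 0.159 = 97170 s = 27.0 h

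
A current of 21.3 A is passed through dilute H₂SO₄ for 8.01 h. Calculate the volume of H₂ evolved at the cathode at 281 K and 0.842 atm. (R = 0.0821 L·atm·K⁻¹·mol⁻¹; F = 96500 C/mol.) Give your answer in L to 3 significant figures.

Charge passed = 21.3 × 28836 = 6.142×10^5 C
n(e⁻) = 6.142×10^5 / 96500 = 6.365 mol
2H⁺ + 2e⁻ → H₂, so n(H₂) = 6.365 / 2 = 3.183 mol
V = nRT/P = 3.183 × 0.0821 × 281 / 0.842 = 87.21 L

87.2 L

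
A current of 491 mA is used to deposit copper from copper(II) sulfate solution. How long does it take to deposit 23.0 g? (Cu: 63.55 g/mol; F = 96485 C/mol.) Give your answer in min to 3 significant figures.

2370 min

n(Cu) = 23.0 / 63.55 = 0.3619 mol
Cu²⁺ + 2e⁻ → Cu, so n(e⁻) = 2 × 0.3619 = 0.7238 mol
Q = 0.7238 × 96485 = 69840 C
t = Q / I = 69840 / 0.491 = 1.422×10^5 s = 2370 min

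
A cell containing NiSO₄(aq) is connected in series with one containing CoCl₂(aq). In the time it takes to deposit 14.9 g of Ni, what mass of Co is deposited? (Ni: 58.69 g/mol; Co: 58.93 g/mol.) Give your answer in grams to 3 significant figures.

n(Ni) = 14.9 / 58.69 = 0.2539 mol
Ni²⁺ + 2e⁻ → Ni, so n(e⁻) = 2 × 0.2539 = 0.5078 mol
The cells are in series, so the same charge (and hence the same n(e⁻) = 0.5078 mol) passes through both.
Co²⁺ + 2e⁻ → Co, so n(Co) = 0.5078 / 2 = 0.2539 mol
m(Co) = 0.2539 × 58.93 = 15.0 g

15.0 g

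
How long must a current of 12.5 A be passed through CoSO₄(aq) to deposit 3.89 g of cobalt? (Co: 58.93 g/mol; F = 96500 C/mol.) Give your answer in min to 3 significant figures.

n(Co) = 3.89 / 58.93 = 0.06601 mol
Co²⁺ + 2e⁻ → Co, so n(e⁻) = 2 × 0.06601 = 0.1320 mol
Q = 0.1320 × 96500 = 12740 C
t = Q / I = 12740 / 12.5 = 1019 s = 17.0 min

17.0 min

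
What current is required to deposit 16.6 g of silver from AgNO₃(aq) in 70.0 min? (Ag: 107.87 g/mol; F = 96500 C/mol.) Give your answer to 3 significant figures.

3.54 A

n(Ag) = 16.6 / 107.87 = 0.1539 mol
Ag⁺ + e⁻ → Ag, so n(e⁻) = 0.1539 mol
Q = 0.1539 × 96500 = 14850 C
I = Q / t = 14850 / 4200 s = 3.54 A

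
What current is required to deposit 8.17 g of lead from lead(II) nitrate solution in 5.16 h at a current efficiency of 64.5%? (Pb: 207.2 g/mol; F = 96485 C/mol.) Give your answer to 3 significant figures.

0.635 A

n(Pb) = 8.17 / 207.2 = 0.03943 mol
Pb²⁺ + 2e⁻ → Pb, so n(e⁻) = 2 × 0.03943 = 0.07886 mol
Q = 0.07886 × 96485 / 0.645 = 11800 C
I = Q / t = 11800 / 18576 s = 0.635 A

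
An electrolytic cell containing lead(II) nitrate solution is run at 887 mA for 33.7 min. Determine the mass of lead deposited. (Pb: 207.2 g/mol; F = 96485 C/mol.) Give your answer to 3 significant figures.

Q = It = 0.887 × 2022 = 1794 C
n(e⁻) = Q/F = 1794/96485 = 0.01859 mol
Pb²⁺ + 2e⁻ → Pb, so n(Pb) = 0.01859 / 2 = 0.009295 mol
m = 0.009295 × 207.2 = 1.93 g

1.93 g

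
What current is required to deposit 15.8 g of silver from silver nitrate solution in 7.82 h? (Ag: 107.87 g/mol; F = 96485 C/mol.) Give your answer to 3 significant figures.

n(Ag) = 15.8 / 107.87 = 0.1465 mol
Ag⁺ + e⁻ → Ag, so n(e⁻) = 0.1465 mol
Q = 0.1465 × 96485 = 14140 C
I = Q / t = 14140 / 28152 s = 0.502 A

0.502 A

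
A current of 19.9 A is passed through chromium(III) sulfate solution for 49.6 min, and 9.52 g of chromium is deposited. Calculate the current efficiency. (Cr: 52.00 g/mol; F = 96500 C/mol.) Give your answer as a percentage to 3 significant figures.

89.5%

Q = 19.9 × 2976 = 59220 C
n(e⁻) = 59220 / 96500 = 0.6137 mol
Cr³⁺ + 3e⁻ → Cr, so theoretical n(Cr) = 0.2046 mol → 10.64 g
Efficiency = 9.52 / 10.64 = 0.8947 = 89.5%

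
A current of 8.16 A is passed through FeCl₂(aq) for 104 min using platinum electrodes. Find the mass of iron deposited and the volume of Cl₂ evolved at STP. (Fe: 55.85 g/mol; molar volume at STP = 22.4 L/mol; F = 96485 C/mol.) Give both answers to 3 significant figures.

14.7 g Fe; 5.91 L Cl₂

Q = 8.16 × 6240 = 50920 C; n(e⁻) = 50920 / 96485 = 0.5278 mol
Cathode: Fe²⁺ + 2e⁻ → Fe → n(Fe) = 0.5278/2 = 0.2639 mol → 14.7 g
Anode: 2Cl⁻ → Cl₂ + 2e⁻ → n(Cl₂) = 0.5278/2 = 0.2639 mol → 5.91 L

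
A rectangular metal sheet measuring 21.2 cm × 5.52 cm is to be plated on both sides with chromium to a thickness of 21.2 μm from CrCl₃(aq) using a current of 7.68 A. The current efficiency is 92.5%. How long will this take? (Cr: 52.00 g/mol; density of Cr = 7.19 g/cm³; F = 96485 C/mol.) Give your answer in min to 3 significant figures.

46.6 min

Plated area = 2 × 21.2 × 5.52 = 234.0 cm²
Volume = 234.0 × 21.2×10⁻⁴ cm = 0.4961 cm³
m(Cr) = 0.4961 × 7.19 = 3.567 g
n(Cr) = 3.567 / 52.00 = 0.06860 mol; n(e⁻) = 3 × 0.06860 = 0.2058 mol
Q = 0.2058 × 96485 / 0.925 = 21470 C
t = 21470 / 7.68 = 2796 s = 46.6 min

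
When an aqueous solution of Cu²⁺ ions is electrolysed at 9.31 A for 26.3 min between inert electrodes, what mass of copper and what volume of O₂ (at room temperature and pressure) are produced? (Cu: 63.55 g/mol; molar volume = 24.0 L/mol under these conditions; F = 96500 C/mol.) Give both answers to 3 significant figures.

4.84 g Cu; 0.913 L O₂

Q = 9.31 × 1578 = 14690 C; n(e⁻) = 14690 / 96500 = 0.1522 mol
Cathode: Cu²⁺ + 2e⁻ → Cu → n(Cu) = 0.1522/2 = 0.07610 mol → 4.84 g
Anode: 2H₂O → O₂ + 4H⁺ + 4e⁻ → n(O₂) = 0.1522/4 = 0.03805 mol → 0.913 L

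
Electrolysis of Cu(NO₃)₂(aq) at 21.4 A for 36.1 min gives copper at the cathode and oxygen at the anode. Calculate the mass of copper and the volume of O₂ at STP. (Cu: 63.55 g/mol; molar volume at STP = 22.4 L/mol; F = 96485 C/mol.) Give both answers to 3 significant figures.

Q = 21.4 × 2166 = 46350 C; n(e⁻) = 46350 / 96485 = 0.4804 mol
Cathode: Cu²⁺ + 2e⁻ → Cu → n(Cu) = 0.4804/2 = 0.2402 mol → 15.3 g
Anode: 2H₂O → O₂ + 4H⁺ + 4e⁻ → n(O₂) = 0.4804/4 = 0.1201 mol → 2.69 L

15.3 g Cu; 2.69 L O₂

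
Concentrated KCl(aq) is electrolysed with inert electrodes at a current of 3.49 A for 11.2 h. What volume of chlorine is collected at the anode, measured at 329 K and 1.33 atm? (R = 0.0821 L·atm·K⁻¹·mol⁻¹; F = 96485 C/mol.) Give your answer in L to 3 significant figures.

14.8 L

Q = It = 3.49 × 40320 = 1.407×10^5 C
Moles of electrons = 1.407×10^5 / 96485 = 1.458 mol
2Cl⁻ → Cl₂ + 2e⁻, so n(Cl₂) = 1.458 / 2 = 0.7290 mol
V = nRT/P = 0.7290 × 0.0821 × 329 / 1.33 = 14.81 L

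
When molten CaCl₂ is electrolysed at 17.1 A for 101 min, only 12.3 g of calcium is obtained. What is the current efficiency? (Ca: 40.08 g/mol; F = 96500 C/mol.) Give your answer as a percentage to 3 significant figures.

57.2%

Q = 17.1 × 6060 = 1.036×10^5 C
n(e⁻) = 1.036×10^5 / 96500 = 1.074 mol
Ca²⁺ + 2e⁻ → Ca, so theoretical n(Ca) = 0.5370 mol → 21.52 g
Efficiency = 12.3 / 21.52 = 0.5716 = 57.2%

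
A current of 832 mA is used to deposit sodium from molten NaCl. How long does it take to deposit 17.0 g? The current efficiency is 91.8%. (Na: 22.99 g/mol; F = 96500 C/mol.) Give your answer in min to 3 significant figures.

n(Na) = 17.0 / 22.99 = 0.7395 mol
Na⁺ + e⁻ → Na, so n(e⁻) = 0.7395 mol
Q = 0.7395 × 96500 / 0.918 = 77740 C
t = Q / I = 77740 / 0.832 = 93440 s = 1560 min

1560 min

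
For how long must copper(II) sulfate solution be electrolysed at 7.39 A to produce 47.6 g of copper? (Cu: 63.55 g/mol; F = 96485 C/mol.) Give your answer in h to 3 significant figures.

n(Cu) = 47.6 / 63.55 = 0.7490 mol
Cu²⁺ + 2e⁻ → Cu, so n(e⁻) = 2 × 0.7490 = 1.498 mol
Q = 1.498 × 96485 = 1.445×10^5 C
t = Q / I = 1.445×10^5 / 7.39 = 19550 s = 5.43 h

5.43 h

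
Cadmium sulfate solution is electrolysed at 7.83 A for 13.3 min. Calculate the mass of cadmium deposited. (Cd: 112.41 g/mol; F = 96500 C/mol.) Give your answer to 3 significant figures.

3.64 g

Charge passed = 7.83 × 798 = 6248 C
n(e⁻) = 6248 / 96500 = 0.06475 mol
Cd²⁺ + 2e⁻ → Cd, so n(Cd) = 0.06475 / 2 = 0.03238 mol
m = 0.03238 × 112.41 = 3.64 g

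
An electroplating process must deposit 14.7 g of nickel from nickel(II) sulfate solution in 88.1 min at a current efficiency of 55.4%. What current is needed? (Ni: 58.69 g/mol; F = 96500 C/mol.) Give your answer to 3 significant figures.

n(Ni) = 14.7 / 58.69 = 0.2505 mol
Ni²⁺ + 2e⁻ → Ni, so n(e⁻) = 2 × 0.2505 = 0.5010 mol
Q = 0.5010 × 96500 / 0.554 = 87270 C
I = Q / t = 87270 / 5286 s = 16.5 A

16.5 A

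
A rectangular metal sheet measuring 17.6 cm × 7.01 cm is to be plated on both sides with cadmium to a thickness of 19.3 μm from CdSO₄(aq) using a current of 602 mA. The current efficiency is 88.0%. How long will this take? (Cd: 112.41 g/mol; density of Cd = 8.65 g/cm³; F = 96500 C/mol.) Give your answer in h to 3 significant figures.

Plated area = 2 × 17.6 × 7.01 = 246.8 cm²
Volume = 246.8 × 19.3×10⁻⁴ cm = 0.4763 cm³
m(Cd) = 0.4763 × 8.65 = 4.120 g
n(Cd) = 4.120 / 112.41 = 0.03665 mol; n(e⁻) = 2 × 0.03665 = 0.07330 mol
Q = 0.07330 × 96500 / 0.880 = 8038 C
t = 8038 / 0.602 = 13350 s = 3.71 h

3.71 h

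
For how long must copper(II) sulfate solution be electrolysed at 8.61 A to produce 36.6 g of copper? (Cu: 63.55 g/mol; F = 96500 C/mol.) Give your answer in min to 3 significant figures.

215 min

n(Cu) = 36.6 / 63.55 = 0.5759 mol
Cu²⁺ + 2e⁻ → Cu, so n(e⁻) = 2 × 0.5759 = 1.152 mol
Q = 1.152 × 96500 = 1.112×10^5 C
t = Q / I = 1.112×10^5 / 8.61 = 12920 s = 215 min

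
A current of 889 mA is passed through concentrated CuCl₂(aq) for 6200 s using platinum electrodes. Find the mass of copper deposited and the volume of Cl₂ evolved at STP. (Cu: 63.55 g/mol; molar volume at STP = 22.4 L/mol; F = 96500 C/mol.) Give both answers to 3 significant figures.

Q = 0.889 × 6200 = 5512 C; n(e⁻) = 5512 / 96500 = 0.05712 mol
Cathode: Cu²⁺ + 2e⁻ → Cu → n(Cu) = 0.05712/2 = 0.02856 mol → 1.81 g
Anode: 2Cl⁻ → Cl₂ + 2e⁻ → n(Cl₂) = 0.05712/2 = 0.02856 mol → 0.640 L

1.81 g Cu; 0.640 L Cl₂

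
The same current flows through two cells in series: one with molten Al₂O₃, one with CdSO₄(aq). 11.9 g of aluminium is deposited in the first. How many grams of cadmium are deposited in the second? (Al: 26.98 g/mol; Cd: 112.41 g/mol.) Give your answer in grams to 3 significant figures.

n(Al) = 11.9 / 26.98 = 0.4411 mol
Al³⁺ + 3e⁻ → Al, so n(e⁻) = 3 × 0.4411 = 1.323 mol
The cells are in series, so the same charge (and hence the same n(e⁻) = 1.323 mol) passes through both.
Cd²⁺ + 2e⁻ → Cd, so n(Cd) = 1.323 / 2 = 0.6615 mol
m(Cd) = 0.6615 × 112.41 = 74.4 g

74.4 g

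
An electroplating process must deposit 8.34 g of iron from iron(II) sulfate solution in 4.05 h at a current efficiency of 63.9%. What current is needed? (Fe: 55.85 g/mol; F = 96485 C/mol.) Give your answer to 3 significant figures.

n(Fe) = 8.34 / 55.85 = 0.1493 mol
Fe²⁺ + 2e⁻ → Fe, so n(e⁻) = 2 × 0.1493 = 0.2986 mol
Q = 0.2986 × 96485 / 0.639 = 45090 C
I = Q / t = 45090 / 14580 s = 3.09 A

3.09 A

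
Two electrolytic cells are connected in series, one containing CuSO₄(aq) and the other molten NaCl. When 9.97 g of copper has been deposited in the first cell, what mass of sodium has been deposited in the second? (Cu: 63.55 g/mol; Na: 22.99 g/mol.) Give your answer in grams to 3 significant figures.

n(Cu) = 9.97 / 63.55 = 0.1569 mol
Cu²⁺ + 2e⁻ → Cu, so n(e⁻) = 2 × 0.1569 = 0.3138 mol
Since the cells are in series, n(e⁻) in the Na cell is also 0.3138 mol.
Na⁺ + e⁻ → Na, so n(Na) = 0.3138 mol
m(Na) = 0.3138 × 22.99 = 7.21 g

7.21 g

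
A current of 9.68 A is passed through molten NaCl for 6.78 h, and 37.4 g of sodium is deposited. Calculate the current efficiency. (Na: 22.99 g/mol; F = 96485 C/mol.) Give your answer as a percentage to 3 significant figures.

Q = 9.68 × 24408 = 2.363×10^5 C
n(e⁻) = 2.363×10^5 / 96485 = 2.449 mol
Na⁺ + e⁻ → Na, so theoretical n(Na) = 2.449 mol → 56.30 g
Efficiency = 37.4 / 56.30 = 0.6643 = 66.4%

66.4%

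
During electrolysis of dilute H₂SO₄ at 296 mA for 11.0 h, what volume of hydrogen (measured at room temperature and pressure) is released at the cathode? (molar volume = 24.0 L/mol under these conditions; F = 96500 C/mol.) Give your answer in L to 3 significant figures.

Charge passed = 0.296 × 39600 = 11720 C
n(e⁻) = 11720 / 96500 = 0.1215 mol
2H⁺ + 2e⁻ → H₂, so n(H₂) = 0.1215 / 2 = 0.06075 mol
V = 0.06075 × 24.0 = 1.458 L

1.46 L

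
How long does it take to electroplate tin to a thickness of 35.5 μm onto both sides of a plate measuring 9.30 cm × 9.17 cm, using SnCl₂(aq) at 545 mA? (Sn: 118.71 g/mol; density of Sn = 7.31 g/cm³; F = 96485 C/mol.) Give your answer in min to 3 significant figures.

Plated area = 2 × 9.30 × 9.17 = 170.6 cm²
Volume = 170.6 × 35.5×10⁻⁴ cm = 0.6056 cm³
m(Sn) = 0.6056 × 7.31 = 4.427 g
n(Sn) = 4.427 / 118.71 = 0.03729 mol; n(e⁻) = 2 × 0.03729 = 0.07458 mol
Q = 0.07458 × 96485 = 7196 C
t = 7196 / 0.545 = 13200 s = 220 min

220 min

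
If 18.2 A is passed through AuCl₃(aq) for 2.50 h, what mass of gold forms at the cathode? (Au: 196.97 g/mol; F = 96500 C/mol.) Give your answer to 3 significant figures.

Q = It = 18.2 × 9000 = 1.638×10^5 C
n(e⁻) = 1.638×10^5 / 96500 = 1.697 mol
Au³⁺ + 3e⁻ → Au, so n(Au) = 1.697 / 3 = 0.5657 mol
m = 0.5657 × 196.97 = 111 g

111 g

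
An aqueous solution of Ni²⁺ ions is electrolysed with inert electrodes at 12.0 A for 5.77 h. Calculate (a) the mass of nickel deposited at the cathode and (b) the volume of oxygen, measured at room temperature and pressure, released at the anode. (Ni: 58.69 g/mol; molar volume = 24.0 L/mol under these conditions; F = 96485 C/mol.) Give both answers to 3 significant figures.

75.8 g Ni; 15.5 L O₂

Q = 12.0 × 20772 = 2.493×10^5 C; n(e⁻) = 2.493×10^5 / 96485 = 2.584 mol
Cathode: Ni²⁺ + 2e⁻ → Ni → n(Ni) = 2.584/2 = 1.292 mol → 75.8 g
Anode: 2H₂O → O₂ + 4H⁺ + 4e⁻ → n(O₂) = 2.584/4 = 0.6460 mol → 15.5 L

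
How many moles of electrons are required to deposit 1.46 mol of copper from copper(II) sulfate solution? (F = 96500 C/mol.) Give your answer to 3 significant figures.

2.92 mol

Cu²⁺ + 2e⁻ → Cu, so n(e⁻) = 2 × 1.46 = 2.920 mol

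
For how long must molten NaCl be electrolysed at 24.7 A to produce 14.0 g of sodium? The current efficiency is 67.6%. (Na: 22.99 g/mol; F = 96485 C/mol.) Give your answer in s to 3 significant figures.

3520 s

n(Na) = 14.0 / 22.99 = 0.6090 mol
Na⁺ + e⁻ → Na, so n(e⁻) = 0.6090 mol
Q = 0.6090 × 96485 / 0.676 = 86920 C
t = Q / I = 86920 / 24.7 = 3519 s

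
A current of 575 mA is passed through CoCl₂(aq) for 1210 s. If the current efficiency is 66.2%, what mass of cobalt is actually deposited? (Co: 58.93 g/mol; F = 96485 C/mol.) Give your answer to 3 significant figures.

Q = 0.575 × 1210 = 695.8 C
n(e⁻) = 695.8 / 96485 = 0.007211 mol
Co²⁺ + 2e⁻ → Co, so theoretical m(Co) = 0.003606 × 58.93 = 0.2125 g
Actual mass = 66.2% × 0.2125 = 0.141 g

0.141 g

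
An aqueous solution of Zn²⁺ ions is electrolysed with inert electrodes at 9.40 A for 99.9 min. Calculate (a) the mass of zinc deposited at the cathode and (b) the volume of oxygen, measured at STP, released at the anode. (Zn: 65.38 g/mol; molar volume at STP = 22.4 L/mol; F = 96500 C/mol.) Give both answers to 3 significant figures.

Q = 9.40 × 5994 = 56340 C; n(e⁻) = 56340 / 96500 = 0.5838 mol
Cathode: Zn²⁺ + 2e⁻ → Zn → n(Zn) = 0.5838/2 = 0.2919 mol → 19.1 g
Anode: 2H₂O → O₂ + 4H⁺ + 4e⁻ → n(O₂) = 0.5838/4 = 0.1460 mol → 3.27 L

19.1 g Zn; 3.27 L O₂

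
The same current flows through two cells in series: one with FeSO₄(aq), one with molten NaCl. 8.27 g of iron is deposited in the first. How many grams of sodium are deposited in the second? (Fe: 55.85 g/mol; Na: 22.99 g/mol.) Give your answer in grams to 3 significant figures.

6.81 g

n(Fe) = 8.27 / 55.85 = 0.1481 mol
Fe²⁺ + 2e⁻ → Fe, so n(e⁻) = 2 × 0.1481 = 0.2962 mol
Same current for the same time ⇒ same n(e⁻) = 0.2962 mol in both cells.
Na⁺ + e⁻ → Na, so n(Na) = 0.2962 mol
m(Na) = 0.2962 × 22.99 = 6.81 g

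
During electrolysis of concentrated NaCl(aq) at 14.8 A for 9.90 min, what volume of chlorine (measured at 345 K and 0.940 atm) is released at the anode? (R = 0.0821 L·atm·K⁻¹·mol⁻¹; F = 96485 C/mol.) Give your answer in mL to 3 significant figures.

1370 mL

Charge passed = 14.8 × 594 = 8791 C
n(e⁻) = 8791 / 96485 = 0.09111 mol
2Cl⁻ → Cl₂ + 2e⁻, so n(Cl₂) = 0.09111 / 2 = 0.04556 mol
V = nRT/P = 0.04556 × 0.0821 × 345 / 0.940 = 1.373 L
= 1370 mL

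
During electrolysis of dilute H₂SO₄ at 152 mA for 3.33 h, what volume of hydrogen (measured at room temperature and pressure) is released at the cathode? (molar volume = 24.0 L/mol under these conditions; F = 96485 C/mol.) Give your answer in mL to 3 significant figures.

Q = 0.152 A × 11988 s = 1822 C
n(e⁻) = 1822 / 96485 = 0.01888 mol
2H⁺ + 2e⁻ → H₂, so n(H₂) = 0.01888 / 2 = 0.009440 mol
V = 0.009440 × 24.0 = 0.2266 L
= 227 mL

227 mL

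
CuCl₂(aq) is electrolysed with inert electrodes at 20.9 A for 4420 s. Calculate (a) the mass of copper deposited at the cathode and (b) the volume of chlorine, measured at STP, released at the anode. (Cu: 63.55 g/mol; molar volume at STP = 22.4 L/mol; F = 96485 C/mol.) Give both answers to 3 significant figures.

Q = 20.9 × 4420 = 92380 C; n(e⁻) = 92380 / 96485 = 0.9575 mol
Cathode: Cu²⁺ + 2e⁻ → Cu → n(Cu) = 0.9575/2 = 0.4788 mol → 30.4 g
Anode: 2Cl⁻ → Cl₂ + 2e⁻ → n(Cl₂) = 0.9575/2 = 0.4788 mol → 10.7 L

30.4 g Cu; 10.7 L Cl₂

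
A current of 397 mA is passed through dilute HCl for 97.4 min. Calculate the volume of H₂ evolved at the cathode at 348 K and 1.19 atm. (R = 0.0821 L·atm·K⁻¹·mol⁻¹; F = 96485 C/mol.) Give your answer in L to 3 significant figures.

Q = 0.397 A × 5844 s = 2320 C
n(e⁻) = Q/F = 2320/96485 = 0.02405 mol
2H⁺ + 2e⁻ → H₂, so n(H₂) = 0.02405 / 2 = 0.01203 mol
V = nRT/P = 0.01203 × 0.0821 × 348 / 1.19 = 0.2888 L

0.289 L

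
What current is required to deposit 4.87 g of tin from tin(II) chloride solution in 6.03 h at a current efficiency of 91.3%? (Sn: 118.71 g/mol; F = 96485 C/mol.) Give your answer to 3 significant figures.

0.399 A

n(Sn) = 4.87 / 118.71 = 0.04102 mol
Sn²⁺ + 2e⁻ → Sn, so n(e⁻) = 2 × 0.04102 = 0.08204 mol
Q = 0.08204 × 96485 / 0.913 = 8670 C
I = Q / t = 8670 / 21708 s = 0.399 A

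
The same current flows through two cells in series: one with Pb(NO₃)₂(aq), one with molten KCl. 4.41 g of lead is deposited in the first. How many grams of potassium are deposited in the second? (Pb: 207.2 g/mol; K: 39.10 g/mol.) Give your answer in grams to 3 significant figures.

1.66 g

n(Pb) = 4.41 / 207.2 = 0.02128 mol
Pb²⁺ + 2e⁻ → Pb, so n(e⁻) = 2 × 0.02128 = 0.04256 mol
Same current for the same time ⇒ same n(e⁻) = 0.04256 mol in both cells.
K⁺ + e⁻ → K, so n(K) = 0.04256 mol
m(K) = 0.04256 × 39.10 = 1.66 g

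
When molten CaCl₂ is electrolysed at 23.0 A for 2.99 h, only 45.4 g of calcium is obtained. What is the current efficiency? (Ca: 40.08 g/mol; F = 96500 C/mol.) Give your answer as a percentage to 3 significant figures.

Q = 23.0 × 10764 = 2.476×10^5 C
n(e⁻) = 2.476×10^5 / 96500 = 2.566 mol
Ca²⁺ + 2e⁻ → Ca, so theoretical n(Ca) = 1.283 mol → 51.42 g
Efficiency = 45.4 / 51.42 = 0.8829 = 88.3%

88.3%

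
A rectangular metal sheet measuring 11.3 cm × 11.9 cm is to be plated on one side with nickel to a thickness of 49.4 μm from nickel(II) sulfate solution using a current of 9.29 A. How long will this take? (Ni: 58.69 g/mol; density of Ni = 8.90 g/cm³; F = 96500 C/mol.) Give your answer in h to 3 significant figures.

Plated area = 11.3 × 11.9 = 134.5 cm²
Volume = 134.5 × 49.4×10⁻⁴ cm = 0.6644 cm³
m(Ni) = 0.6644 × 8.90 = 5.913 g
n(Ni) = 5.913 / 58.69 = 0.1007 mol; n(e⁻) = 2 × 0.1007 = 0.2014 mol
Q = 0.2014 × 96500 = 19440 C
t = 19440 / 9.29 = 2093 s = 0.581 h

0.581 h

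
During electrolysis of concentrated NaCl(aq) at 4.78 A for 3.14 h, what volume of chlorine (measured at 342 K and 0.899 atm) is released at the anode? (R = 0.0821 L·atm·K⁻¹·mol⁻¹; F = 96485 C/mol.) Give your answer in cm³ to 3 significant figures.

Charge passed = 4.78 × 11304 = 54030 C
Moles of electrons = 54030 / 96485 = 0.5600 mol
2Cl⁻ → Cl₂ + 2e⁻, so n(Cl₂) = 0.5600 / 2 = 0.2800 mol
V = nRT/P = 0.2800 × 0.0821 × 342 / 0.899 = 8.745 L
= 8750 cm³

8750 cm³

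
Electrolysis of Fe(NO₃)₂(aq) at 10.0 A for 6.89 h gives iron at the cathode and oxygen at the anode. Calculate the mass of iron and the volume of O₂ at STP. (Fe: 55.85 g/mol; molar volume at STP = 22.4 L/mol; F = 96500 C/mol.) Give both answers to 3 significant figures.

71.8 g Fe; 14.4 L O₂

Q = 10.0 × 24804 = 2.480×10^5 C; n(e⁻) = 2.480×10^5 / 96500 = 2.570 mol
Cathode: Fe²⁺ + 2e⁻ → Fe → n(Fe) = 2.570/2 = 1.285 mol → 71.8 g
Anode: 2H₂O → O₂ + 4H⁺ + 4e⁻ → n(O₂) = 2.570/4 = 0.6425 mol → 14.4 L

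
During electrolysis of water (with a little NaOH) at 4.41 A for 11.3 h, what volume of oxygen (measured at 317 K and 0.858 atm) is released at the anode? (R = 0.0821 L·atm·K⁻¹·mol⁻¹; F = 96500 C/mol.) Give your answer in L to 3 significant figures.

14.1 L

Q = It = 4.41 × 40680 = 1.794×10^5 C
Moles of electrons = 1.794×10^5 / 96500 = 1.859 mol
2H₂O → O₂ + 4H⁺ + 4e⁻, so n(O₂) = 1.859 / 4 = 0.4648 mol
V = nRT/P = 0.4648 × 0.0821 × 317 / 0.858 = 14.10 L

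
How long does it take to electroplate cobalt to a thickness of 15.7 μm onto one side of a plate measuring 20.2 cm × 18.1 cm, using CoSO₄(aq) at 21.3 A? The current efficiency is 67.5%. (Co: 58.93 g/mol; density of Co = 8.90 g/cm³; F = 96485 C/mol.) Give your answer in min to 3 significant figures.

Plated area = 20.2 × 18.1 = 365.6 cm²
Volume = 365.6 × 15.7×10⁻⁴ cm = 0.5740 cm³
m(Co) = 0.5740 × 8.90 = 5.109 g
n(Co) = 5.109 / 58.93 = 0.08670 mol; n(e⁻) = 2 × 0.08670 = 0.1734 mol
Q = 0.1734 × 96485 / 0.675 = 24790 C
t = 24790 / 21.3 = 1164 s = 19.4 min

19.4 min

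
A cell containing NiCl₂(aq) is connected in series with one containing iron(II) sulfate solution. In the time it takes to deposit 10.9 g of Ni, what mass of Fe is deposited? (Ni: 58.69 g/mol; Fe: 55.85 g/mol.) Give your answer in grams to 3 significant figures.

n(Ni) = 10.9 / 58.69 = 0.1857 mol
Ni²⁺ + 2e⁻ → Ni, so n(e⁻) = 2 × 0.1857 = 0.3714 mol
In series, the same 0.3714 mol of electrons flows through the second cell.
Fe²⁺ + 2e⁻ → Fe, so n(Fe) = 0.3714 / 2 = 0.1857 mol
m(Fe) = 0.1857 × 55.85 = 10.4 g

10.4 g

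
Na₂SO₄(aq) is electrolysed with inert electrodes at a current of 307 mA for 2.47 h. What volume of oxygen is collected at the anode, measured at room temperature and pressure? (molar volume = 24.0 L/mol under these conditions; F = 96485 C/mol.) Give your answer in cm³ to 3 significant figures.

170 cm³

Q = 0.307 A × 8892 s = 2730 C
n(e⁻) = 2730 / 96485 = 0.02829 mol
2H₂O → O₂ + 4H⁺ + 4e⁻, so n(O₂) = 0.02829 / 4 = 0.007073 mol
V = 0.007073 × 24.0 = 0.1698 L
= 170 cm³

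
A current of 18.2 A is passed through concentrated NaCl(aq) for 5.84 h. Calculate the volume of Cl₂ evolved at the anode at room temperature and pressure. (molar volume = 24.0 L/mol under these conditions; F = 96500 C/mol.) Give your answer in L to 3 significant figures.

Charge passed = 18.2 × 21024 = 3.826×10^5 C
Moles of electrons = 3.826×10^5 / 96500 = 3.965 mol
2Cl⁻ → Cl₂ + 2e⁻, so n(Cl₂) = 3.965 / 2 = 1.983 mol
V = 1.983 × 24.0 = 47.59 L

47.6 L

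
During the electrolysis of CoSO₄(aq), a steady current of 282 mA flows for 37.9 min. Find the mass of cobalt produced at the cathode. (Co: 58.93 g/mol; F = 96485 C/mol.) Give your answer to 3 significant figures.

0.196 g

Charge passed = 0.282 × 2274 = 641.3 C
n(e⁻) = Q/F = 641.3/96485 = 0.006647 mol
Co²⁺ + 2e⁻ → Co, so n(Co) = 0.006647 / 2 = 0.003324 mol
m = 0.003324 × 58.93 = 0.196 g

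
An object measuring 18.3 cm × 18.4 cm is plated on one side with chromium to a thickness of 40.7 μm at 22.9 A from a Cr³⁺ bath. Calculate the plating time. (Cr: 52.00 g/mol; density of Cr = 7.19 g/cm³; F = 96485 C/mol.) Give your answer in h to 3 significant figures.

0.665 h

Plated area = 18.3 × 18.4 = 336.7 cm²
Volume = 336.7 × 40.7×10⁻⁴ cm = 1.370 cm³
m(Cr) = 1.370 × 7.19 = 9.850 g
n(Cr) = 9.850 / 52.00 = 0.1894 mol; n(e⁻) = 3 × 0.1894 = 0.5682 mol
Q = 0.5682 × 96485 = 54820 C
t = 54820 / 22.9 = 2394 s = 0.665 h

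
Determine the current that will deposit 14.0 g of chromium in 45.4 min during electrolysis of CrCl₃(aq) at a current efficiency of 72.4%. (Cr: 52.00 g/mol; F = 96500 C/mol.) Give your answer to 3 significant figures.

39.5 A

n(Cr) = 14.0 / 52.00 = 0.2692 mol
Cr³⁺ + 3e⁻ → Cr, so n(e⁻) = 3 × 0.2692 = 0.8076 mol
Q = 0.8076 × 96500 / 0.724 = 1.076×10^5 C
I = Q / t = 1.076×10^5 / 2724 s = 39.5 A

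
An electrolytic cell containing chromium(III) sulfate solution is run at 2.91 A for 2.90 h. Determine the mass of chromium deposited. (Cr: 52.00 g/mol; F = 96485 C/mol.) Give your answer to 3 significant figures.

5.46 g

Charge passed = 2.91 × 10440 = 30380 C
n(e⁻) = Q/F = 30380/96485 = 0.3149 mol
Cr³⁺ + 3e⁻ → Cr, so n(Cr) = 0.3149 / 3 = 0.1050 mol
m = 0.1050 × 52.00 = 5.46 g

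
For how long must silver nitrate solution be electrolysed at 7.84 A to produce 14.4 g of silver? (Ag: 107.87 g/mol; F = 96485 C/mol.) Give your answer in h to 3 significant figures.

n(Ag) = 14.4 / 107.87 = 0.1335 mol
Ag⁺ + e⁻ → Ag, so n(e⁻) = 0.1335 mol
Q = 0.1335 × 96485 = 12880 C
t = Q / I = 12880 / 7.84 = 1643 s = 0.456 h

0.456 h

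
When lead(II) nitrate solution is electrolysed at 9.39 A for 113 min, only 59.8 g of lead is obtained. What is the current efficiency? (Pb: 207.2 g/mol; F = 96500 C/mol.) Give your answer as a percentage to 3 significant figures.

Q = 9.39 × 6780 = 63660 C
n(e⁻) = 63660 / 96500 = 0.6597 mol
Pb²⁺ + 2e⁻ → Pb, so theoretical n(Pb) = 0.3299 mol → 68.36 g
Efficiency = 59.8 / 68.36 = 0.8748 = 87.5%

87.5%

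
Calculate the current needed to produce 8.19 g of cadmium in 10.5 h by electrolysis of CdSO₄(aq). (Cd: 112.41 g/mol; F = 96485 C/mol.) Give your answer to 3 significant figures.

0.372 A

n(Cd) = 8.19 / 112.41 = 0.07286 mol
Cd²⁺ + 2e⁻ → Cd, so n(e⁻) = 2 × 0.07286 = 0.1457 mol
Q = 0.1457 × 96485 = 14060 C
I = Q / t = 14060 / 37800 s = 0.372 A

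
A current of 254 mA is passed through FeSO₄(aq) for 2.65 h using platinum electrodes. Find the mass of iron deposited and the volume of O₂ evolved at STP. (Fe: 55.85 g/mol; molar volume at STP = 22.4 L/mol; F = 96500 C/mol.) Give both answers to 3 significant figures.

0.701 g Fe; 0.141 L O₂

Q = 0.254 × 9540 = 2423 C; n(e⁻) = 2423 / 96500 = 0.02511 mol
Cathode: Fe²⁺ + 2e⁻ → Fe → n(Fe) = 0.02511/2 = 0.01256 mol → 0.701 g
Anode: 2H₂O → O₂ + 4H⁺ + 4e⁻ → n(O₂) = 0.02511/4 = 0.006278 mol → 0.141 L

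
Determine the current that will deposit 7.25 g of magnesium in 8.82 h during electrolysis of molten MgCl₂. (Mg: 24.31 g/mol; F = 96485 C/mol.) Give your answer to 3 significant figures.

1.81 A

n(Mg) = 7.25 / 24.31 = 0.2982 mol
Mg²⁺ + 2e⁻ → Mg, so n(e⁻) = 2 × 0.2982 = 0.5964 mol
Q = 0.5964 × 96485 = 57540 C
I = Q / t = 57540 / 31752 s = 1.81 A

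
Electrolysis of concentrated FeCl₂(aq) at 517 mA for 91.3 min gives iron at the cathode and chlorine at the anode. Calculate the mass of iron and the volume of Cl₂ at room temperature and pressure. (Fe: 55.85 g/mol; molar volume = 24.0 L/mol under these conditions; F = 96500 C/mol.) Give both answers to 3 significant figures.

Q = 0.517 × 5478 = 2832 C; n(e⁻) = 2832 / 96500 = 0.02935 mol
Cathode: Fe²⁺ + 2e⁻ → Fe → n(Fe) = 0.02935/2 = 0.01468 mol → 0.820 g
Anode: 2Cl⁻ → Cl₂ + 2e⁻ → n(Cl₂) = 0.02935/2 = 0.01468 mol → 0.352 L

0.820 g Fe; 0.352 L Cl₂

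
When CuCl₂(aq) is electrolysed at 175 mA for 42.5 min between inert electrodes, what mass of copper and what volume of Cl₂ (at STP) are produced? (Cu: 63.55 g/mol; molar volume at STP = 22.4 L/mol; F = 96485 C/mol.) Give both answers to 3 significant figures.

Q = 0.175 × 2550 = 446.3 C; n(e⁻) = 446.3 / 96485 = 0.004626 mol
Cathode: Cu²⁺ + 2e⁻ → Cu → n(Cu) = 0.004626/2 = 0.002313 mol → 0.147 g
Anode: 2Cl⁻ → Cl₂ + 2e⁻ → n(Cl₂) = 0.004626/2 = 0.002313 mol → 0.0518 L

0.147 g Cu; 0.0518 L Cl₂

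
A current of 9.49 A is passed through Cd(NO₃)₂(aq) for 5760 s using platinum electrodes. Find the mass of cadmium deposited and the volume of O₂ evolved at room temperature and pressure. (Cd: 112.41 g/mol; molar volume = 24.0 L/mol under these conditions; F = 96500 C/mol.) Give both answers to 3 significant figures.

31.8 g Cd; 3.40 L O₂

Q = 9.49 × 5760 = 54660 C; n(e⁻) = 54660 / 96500 = 0.5664 mol
Cathode: Cd²⁺ + 2e⁻ → Cd → n(Cd) = 0.5664/2 = 0.2832 mol → 31.8 g
Anode: 2H₂O → O₂ + 4H⁺ + 4e⁻ → n(O₂) = 0.5664/4 = 0.1416 mol → 3.40 L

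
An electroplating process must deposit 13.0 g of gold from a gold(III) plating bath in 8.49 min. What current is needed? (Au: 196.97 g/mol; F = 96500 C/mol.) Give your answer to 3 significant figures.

n(Au) = 13.0 / 196.97 = 0.06600 mol
Au³⁺ + 3e⁻ → Au, so n(e⁻) = 3 × 0.06600 = 0.1980 mol
Q = 0.1980 × 96500 = 19110 C
I = Q / t = 19110 / 509.4 s = 37.5 A

37.5 A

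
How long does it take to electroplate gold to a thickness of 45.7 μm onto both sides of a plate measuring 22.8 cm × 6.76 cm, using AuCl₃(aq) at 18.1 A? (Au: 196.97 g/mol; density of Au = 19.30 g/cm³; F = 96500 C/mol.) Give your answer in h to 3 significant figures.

0.613 h

Plated area = 2 × 22.8 × 6.76 = 308.3 cm²
Volume = 308.3 × 45.7×10⁻⁴ cm = 1.409 cm³
m(Au) = 1.409 × 19.30 = 27.19 g
n(Au) = 27.19 / 196.97 = 0.1380 mol; n(e⁻) = 3 × 0.1380 = 0.4140 mol
Q = 0.4140 × 96500 = 39950 C
t = 39950 / 18.1 = 2207 s = 0.613 h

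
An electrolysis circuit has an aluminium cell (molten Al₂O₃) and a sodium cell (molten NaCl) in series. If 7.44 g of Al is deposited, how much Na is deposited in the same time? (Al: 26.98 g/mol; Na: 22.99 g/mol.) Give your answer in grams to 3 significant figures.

19.0 g

n(Al) = 7.44 / 26.98 = 0.2758 mol
Al³⁺ + 3e⁻ → Al, so n(e⁻) = 3 × 0.2758 = 0.8274 mol
In series, the same 0.8274 mol of electrons flows through the second cell.
Na⁺ + e⁻ → Na, so n(Na) = 0.8274 mol
m(Na) = 0.8274 × 22.99 = 19.0 g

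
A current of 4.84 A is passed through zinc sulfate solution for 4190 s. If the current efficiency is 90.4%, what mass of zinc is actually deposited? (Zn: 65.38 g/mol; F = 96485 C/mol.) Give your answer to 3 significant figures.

6.21 g

Q = 4.84 × 4190 = 20280 C
n(e⁻) = 20280 / 96485 = 0.2102 mol
Zn²⁺ + 2e⁻ → Zn, so theoretical m(Zn) = 0.1051 × 65.38 = 6.871 g
Actual mass = 90.4% × 6.871 = 6.21 g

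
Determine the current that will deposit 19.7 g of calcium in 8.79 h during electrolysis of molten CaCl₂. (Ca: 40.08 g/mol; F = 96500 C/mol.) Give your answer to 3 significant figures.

3.00 A

n(Ca) = 19.7 / 40.08 = 0.4915 mol
Ca²⁺ + 2e⁻ → Ca, so n(e⁻) = 2 × 0.4915 = 0.9830 mol
Q = 0.9830 × 96500 = 94860 C
I = Q / t = 94860 / 31644 s = 3.00 A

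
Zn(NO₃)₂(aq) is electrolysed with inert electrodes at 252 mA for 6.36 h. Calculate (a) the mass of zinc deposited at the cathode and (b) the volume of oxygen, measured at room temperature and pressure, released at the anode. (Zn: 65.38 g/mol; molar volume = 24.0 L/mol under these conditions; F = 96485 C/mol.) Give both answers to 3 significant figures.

1.95 g Zn; 0.359 L O₂

Q = 0.252 × 22896 = 5770 C; n(e⁻) = 5770 / 96485 = 0.05980 mol
Cathode: Zn²⁺ + 2e⁻ → Zn → n(Zn) = 0.05980/2 = 0.02990 mol → 1.95 g
Anode: 2H₂O → O₂ + 4H⁺ + 4e⁻ → n(O₂) = 0.05980/4 = 0.01495 mol → 0.359 L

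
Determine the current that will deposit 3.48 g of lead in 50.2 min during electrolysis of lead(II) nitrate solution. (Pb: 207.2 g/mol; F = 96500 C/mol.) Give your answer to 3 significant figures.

1.08 A

n(Pb) = 3.48 / 207.2 = 0.01680 mol
Pb²⁺ + 2e⁻ → Pb, so n(e⁻) = 2 × 0.01680 = 0.03360 mol
Q = 0.03360 × 96500 = 3242 C
I = Q / t = 3242 / 3012 s = 1.08 A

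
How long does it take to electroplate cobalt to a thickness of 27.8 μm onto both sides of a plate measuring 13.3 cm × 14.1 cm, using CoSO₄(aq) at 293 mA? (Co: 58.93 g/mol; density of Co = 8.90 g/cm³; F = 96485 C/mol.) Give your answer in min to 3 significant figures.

Plated area = 2 × 13.3 × 14.1 = 375.1 cm²
Volume = 375.1 × 27.8×10⁻⁴ cm = 1.043 cm³
m(Co) = 1.043 × 8.90 = 9.283 g
n(Co) = 9.283 / 58.93 = 0.1575 mol; n(e⁻) = 2 × 0.1575 = 0.3150 mol
Q = 0.3150 × 96485 = 30390 C
t = 30390 / 0.293 = 1.037×10^5 s = 1730 min

1730 min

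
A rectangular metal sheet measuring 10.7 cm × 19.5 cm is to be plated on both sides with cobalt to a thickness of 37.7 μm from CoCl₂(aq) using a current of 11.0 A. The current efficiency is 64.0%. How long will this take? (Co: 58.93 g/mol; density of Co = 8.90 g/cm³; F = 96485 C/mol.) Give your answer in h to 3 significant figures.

Plated area = 2 × 10.7 × 19.5 = 417.3 cm²
Volume = 417.3 × 37.7×10⁻⁴ cm = 1.573 cm³
m(Co) = 1.573 × 8.90 = 14.00 g
n(Co) = 14.00 / 58.93 = 0.2376 mol; n(e⁻) = 2 × 0.2376 = 0.4752 mol
Q = 0.4752 × 96485 / 0.640 = 71640 C
t = 71640 / 11.0 = 6513 s = 1.81 h

1.81 h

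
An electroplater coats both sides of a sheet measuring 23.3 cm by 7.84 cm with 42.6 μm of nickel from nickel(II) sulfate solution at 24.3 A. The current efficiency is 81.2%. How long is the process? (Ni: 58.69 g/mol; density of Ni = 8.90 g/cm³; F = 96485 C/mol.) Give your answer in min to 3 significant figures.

Plated area = 2 × 23.3 × 7.84 = 365.3 cm²
Volume = 365.3 × 42.6×10⁻⁴ cm = 1.556 cm³
m(Ni) = 1.556 × 8.90 = 13.85 g
n(Ni) = 13.85 / 58.69 = 0.2360 mol; n(e⁻) = 2 × 0.2360 = 0.4720 mol
Q = 0.4720 × 96485 / 0.812 = 56080 C
t = 56080 / 24.3 = 2308 s = 38.5 min

38.5 min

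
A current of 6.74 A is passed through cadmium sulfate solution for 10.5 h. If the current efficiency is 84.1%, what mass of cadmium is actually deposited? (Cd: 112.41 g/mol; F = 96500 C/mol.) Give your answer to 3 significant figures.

125 g

Q = 6.74 × 37800 = 2.548×10^5 C
n(e⁻) = 2.548×10^5 / 96500 = 2.640 mol
Cd²⁺ + 2e⁻ → Cd, so theoretical m(Cd) = 1.320 × 112.41 = 148.4 g
Actual mass = 84.1% × 148.4 = 125 g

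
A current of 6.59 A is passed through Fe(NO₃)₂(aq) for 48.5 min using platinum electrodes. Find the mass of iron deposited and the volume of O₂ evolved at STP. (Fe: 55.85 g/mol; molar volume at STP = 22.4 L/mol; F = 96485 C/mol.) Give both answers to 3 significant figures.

5.55 g Fe; 1.11 L O₂

Q = 6.59 × 2910 = 19180 C; n(e⁻) = 19180 / 96485 = 0.1988 mol
Cathode: Fe²⁺ + 2e⁻ → Fe → n(Fe) = 0.1988/2 = 0.09940 mol → 5.55 g
Anode: 2H₂O → O₂ + 4H⁺ + 4e⁻ → n(O₂) = 0.1988/4 = 0.04970 mol → 1.11 L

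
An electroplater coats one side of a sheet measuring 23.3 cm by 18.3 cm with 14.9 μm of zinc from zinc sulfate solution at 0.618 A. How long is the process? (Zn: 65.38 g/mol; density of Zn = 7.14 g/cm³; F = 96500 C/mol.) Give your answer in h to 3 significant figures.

Plated area = 23.3 × 18.3 = 426.4 cm²
Volume = 426.4 × 14.9×10⁻⁴ cm = 0.6353 cm³
m(Zn) = 0.6353 × 7.14 = 4.536 g
n(Zn) = 4.536 / 65.38 = 0.06938 mol; n(e⁻) = 2 × 0.06938 = 0.1388 mol
Q = 0.1388 × 96500 = 13390 C
t = 13390 / 0.618 = 21670 s = 6.02 h

6.02 h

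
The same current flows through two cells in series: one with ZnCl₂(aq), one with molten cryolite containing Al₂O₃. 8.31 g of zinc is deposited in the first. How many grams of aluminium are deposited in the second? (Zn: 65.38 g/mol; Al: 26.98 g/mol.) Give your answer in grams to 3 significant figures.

n(Zn) = 8.31 / 65.38 = 0.1271 mol
Zn²⁺ + 2e⁻ → Zn, so n(e⁻) = 2 × 0.1271 = 0.2542 mol
Same current for the same time ⇒ same n(e⁻) = 0.2542 mol in both cells.
Al³⁺ + 3e⁻ → Al, so n(Al) = 0.2542 / 3 = 0.08473 mol
m(Al) = 0.08473 × 26.98 = 2.29 g

2.29 g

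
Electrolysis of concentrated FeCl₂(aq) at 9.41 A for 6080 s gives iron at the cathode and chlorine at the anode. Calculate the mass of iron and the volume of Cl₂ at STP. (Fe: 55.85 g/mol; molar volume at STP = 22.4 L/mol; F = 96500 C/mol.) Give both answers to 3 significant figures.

16.6 g Fe; 6.64 L Cl₂

Q = 9.41 × 6080 = 57210 C; n(e⁻) = 57210 / 96500 = 0.5928 mol
Cathode: Fe²⁺ + 2e⁻ → Fe → n(Fe) = 0.5928/2 = 0.2964 mol → 16.6 g
Anode: 2Cl⁻ → Cl₂ + 2e⁻ → n(Cl₂) = 0.5928/2 = 0.2964 mol → 6.64 L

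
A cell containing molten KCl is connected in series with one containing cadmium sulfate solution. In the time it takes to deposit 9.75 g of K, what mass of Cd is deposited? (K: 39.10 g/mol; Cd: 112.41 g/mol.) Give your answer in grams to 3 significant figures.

n(K) = 9.75 / 39.10 = 0.2494 mol
K⁺ + e⁻ → K, so n(e⁻) = 0.2494 mol
Since the cells are in series, n(e⁻) in the Cd cell is also 0.2494 mol.
Cd²⁺ + 2e⁻ → Cd, so n(Cd) = 0.2494 / 2 = 0.1247 mol
m(Cd) = 0.1247 × 112.41 = 14.0 g

14.0 g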